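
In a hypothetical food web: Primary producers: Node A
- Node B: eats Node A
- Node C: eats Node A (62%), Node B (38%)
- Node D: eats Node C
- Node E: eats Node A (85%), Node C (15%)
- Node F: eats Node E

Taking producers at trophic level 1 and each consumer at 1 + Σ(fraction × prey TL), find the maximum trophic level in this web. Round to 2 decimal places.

3.38

Node B: 1 + 1 = 2
Node C: 1 + (0.62×1 + 0.38×2) = 2.38
Node D: 1 + 2.38 = 3.38
Node E: 1 + (0.85×1 + 0.15×2.38) = 2.207
Node F: 1 + 2.207 = 3.207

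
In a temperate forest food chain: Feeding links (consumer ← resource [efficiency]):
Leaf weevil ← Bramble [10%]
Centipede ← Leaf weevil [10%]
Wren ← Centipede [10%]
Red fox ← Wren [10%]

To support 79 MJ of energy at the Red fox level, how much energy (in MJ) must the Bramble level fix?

790000 MJ

Cumulative transfer efficiency: 0.1 × 0.1 × 0.1 × 0.1 = 0.0001
Bramble energy = 79 / 0.0001 = 790000 MJ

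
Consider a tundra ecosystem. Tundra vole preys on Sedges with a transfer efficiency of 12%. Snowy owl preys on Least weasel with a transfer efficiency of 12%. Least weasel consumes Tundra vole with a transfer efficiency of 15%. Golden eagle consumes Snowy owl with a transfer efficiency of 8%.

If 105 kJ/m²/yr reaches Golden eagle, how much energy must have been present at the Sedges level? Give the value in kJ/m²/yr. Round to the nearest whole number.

Cumulative transfer efficiency: 0.12 × 0.15 × 0.12 × 0.08 = 0.0001728
Sedges energy = 105 / 0.0001728 = 607639 kJ/m²/yr

607639 kJ/m²/yr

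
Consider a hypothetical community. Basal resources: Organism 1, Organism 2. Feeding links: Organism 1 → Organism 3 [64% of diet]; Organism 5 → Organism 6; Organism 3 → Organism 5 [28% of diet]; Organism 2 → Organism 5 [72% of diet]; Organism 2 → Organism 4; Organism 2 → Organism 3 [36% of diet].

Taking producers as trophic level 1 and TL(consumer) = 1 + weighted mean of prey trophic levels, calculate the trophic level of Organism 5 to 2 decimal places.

2.28

Organism 3: 1 + (0.36×1 + 0.64×1) = 2
Organism 4: 1 + 1 = 2
Organism 5: 1 + (0.72×1 + 0.28×2) = 2.28
Organism 6: 1 + 2.28 = 3.28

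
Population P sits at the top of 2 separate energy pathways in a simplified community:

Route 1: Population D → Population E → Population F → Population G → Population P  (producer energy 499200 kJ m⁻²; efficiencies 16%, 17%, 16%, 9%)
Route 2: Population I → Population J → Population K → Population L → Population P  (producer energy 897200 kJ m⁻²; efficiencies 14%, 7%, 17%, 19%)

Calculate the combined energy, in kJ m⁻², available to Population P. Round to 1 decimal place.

Route 1: 499200 × 0.16 × 0.17 × 0.16 × 0.09 = 195.526656 kJ m⁻²
Route 2: 897200 × 0.14 × 0.07 × 0.17 × 0.19 = 283.999688 kJ m⁻²
Total at Population P: 195.526656 + 283.999688 = 479.526344 kJ m⁻²

479.5 kJ m⁻²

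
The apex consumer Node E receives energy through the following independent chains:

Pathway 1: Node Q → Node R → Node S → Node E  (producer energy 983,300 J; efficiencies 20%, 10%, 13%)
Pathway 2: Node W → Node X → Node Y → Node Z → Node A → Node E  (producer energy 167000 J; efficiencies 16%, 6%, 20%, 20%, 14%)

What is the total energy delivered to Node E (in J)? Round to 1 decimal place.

2565.6 J

Pathway 1: 983300 × 0.2 × 0.1 × 0.13 = 2556.58 J
Pathway 2: 167000 × 0.16 × 0.06 × 0.2 × 0.2 × 0.14 = 8.97792 J
Total at Node E: 2556.58 + 8.97792 = 2565.55792 J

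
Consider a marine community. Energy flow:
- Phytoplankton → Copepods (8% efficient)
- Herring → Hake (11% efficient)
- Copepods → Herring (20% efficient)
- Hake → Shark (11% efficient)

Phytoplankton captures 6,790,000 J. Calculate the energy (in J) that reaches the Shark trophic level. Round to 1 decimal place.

Copepods: 6790000 × 0.08 = 543200 J
Herring: 543200 × 0.2 = 108640 J
Hake: 108640 × 0.11 = 11950.4 J
Shark: 11950.4 × 0.11 = 1314.544 J

1314.5 J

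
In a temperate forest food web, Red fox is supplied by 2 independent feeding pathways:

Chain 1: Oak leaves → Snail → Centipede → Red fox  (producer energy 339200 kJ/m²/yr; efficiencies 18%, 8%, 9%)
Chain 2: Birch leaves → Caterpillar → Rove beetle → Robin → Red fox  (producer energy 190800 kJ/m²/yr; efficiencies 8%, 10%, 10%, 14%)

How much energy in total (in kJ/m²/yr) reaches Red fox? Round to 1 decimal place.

Chain 1: 339200 × 0.18 × 0.08 × 0.09 = 439.6032 kJ/m²/yr
Chain 2: 190800 × 0.08 × 0.1 × 0.1 × 0.14 = 21.3696 kJ/m²/yr
Total at Red fox: 439.6032 + 21.3696 = 460.9728 kJ/m²/yr

461.0 kJ/m²/yr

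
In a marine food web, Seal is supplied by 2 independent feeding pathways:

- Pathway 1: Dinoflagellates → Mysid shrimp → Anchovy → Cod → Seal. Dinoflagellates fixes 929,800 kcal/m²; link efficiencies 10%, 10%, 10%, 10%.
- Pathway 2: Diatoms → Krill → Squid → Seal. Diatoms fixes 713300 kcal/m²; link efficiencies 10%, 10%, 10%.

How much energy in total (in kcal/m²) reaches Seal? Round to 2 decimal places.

806.28 kcal/m²

Pathway 1: 929800 × 0.1 × 0.1 × 0.1 × 0.1 = 92.98 kcal/m²
Pathway 2: 713300 × 0.1 × 0.1 × 0.1 = 713.3 kcal/m²
Total at Seal: 92.98 + 713.3 = 806.28 kcal/m²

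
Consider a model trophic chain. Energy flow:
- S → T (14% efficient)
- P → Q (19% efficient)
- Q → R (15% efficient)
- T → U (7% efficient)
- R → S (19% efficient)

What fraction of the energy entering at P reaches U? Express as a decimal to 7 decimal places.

0.0000531

Product of link efficiencies: 0.19 × 0.15 × 0.19 × 0.14 × 0.07 = 0.000053067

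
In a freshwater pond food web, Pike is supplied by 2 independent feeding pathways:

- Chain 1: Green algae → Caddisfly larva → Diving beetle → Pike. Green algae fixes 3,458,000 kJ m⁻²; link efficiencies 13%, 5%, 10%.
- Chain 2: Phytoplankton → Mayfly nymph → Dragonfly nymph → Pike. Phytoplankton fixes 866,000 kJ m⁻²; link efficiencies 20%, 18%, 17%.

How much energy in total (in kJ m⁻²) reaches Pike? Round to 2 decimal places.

Chain 1: 3458000 × 0.13 × 0.05 × 0.1 = 2247.7 kJ m⁻²
Chain 2: 866000 × 0.2 × 0.18 × 0.17 = 5299.92 kJ m⁻²
Total at Pike: 2247.7 + 5299.92 = 7547.62 kJ m⁻²

7547.62 kJ m⁻²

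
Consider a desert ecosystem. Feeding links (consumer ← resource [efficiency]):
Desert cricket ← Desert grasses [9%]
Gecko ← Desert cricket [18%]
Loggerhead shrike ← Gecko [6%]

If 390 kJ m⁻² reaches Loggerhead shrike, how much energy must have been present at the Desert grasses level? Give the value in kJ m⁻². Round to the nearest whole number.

Cumulative transfer efficiency: 0.09 × 0.18 × 0.06 = 0.000972
Desert grasses energy = 390 / 0.000972 = 401235 kJ m⁻²

401235 kJ m⁻²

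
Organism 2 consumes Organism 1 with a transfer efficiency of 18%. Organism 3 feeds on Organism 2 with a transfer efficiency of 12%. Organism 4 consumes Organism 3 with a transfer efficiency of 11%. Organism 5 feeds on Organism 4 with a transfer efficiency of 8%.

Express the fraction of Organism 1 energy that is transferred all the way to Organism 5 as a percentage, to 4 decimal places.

Product of link efficiencies: 0.18 × 0.12 × 0.11 × 0.08 = 0.00019008
As a percentage: 0.00019008 × 100 = 0.0190%

0.0190%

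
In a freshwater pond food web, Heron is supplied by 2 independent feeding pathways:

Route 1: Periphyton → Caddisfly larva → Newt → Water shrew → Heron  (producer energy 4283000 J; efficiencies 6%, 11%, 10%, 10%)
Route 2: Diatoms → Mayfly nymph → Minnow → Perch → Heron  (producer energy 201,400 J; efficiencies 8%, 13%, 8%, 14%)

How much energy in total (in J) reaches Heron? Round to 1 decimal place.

306.1 J

Route 1: 4283000 × 0.06 × 0.11 × 0.1 × 0.1 = 282.678 J
Route 2: 201400 × 0.08 × 0.13 × 0.08 × 0.14 = 23.459072 J
Total at Heron: 282.678 + 23.459072 = 306.137072 J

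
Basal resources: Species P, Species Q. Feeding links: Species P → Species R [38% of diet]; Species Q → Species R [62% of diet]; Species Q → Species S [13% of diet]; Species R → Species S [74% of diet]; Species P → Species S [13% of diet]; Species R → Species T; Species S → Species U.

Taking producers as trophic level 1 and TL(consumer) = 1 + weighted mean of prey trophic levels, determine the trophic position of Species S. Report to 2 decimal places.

Species R: 1 + (0.38×1 + 0.62×1) = 2
Species S: 1 + (0.13×1 + 0.74×2 + 0.13×1) = 2.74
Species T: 1 + 2 = 3
Species U: 1 + 2.74 = 3.74

2.74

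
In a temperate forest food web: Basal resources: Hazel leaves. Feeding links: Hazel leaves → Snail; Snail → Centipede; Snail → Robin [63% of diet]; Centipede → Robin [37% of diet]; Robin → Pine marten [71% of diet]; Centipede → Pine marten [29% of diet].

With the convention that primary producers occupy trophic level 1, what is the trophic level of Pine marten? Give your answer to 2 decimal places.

Snail: 1 + 1 = 2
Centipede: 1 + 2 = 3
Robin: 1 + (0.63×2 + 0.37×3) = 3.37
Pine marten: 1 + (0.71×3.37 + 0.29×3) = 4.2627

4.26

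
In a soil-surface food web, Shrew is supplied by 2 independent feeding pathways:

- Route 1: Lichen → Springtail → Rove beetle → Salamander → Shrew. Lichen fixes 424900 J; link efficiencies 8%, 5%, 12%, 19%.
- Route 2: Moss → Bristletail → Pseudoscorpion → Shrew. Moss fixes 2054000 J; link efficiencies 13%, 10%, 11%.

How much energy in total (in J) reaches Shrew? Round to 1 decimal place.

Route 1: 424900 × 0.08 × 0.05 × 0.12 × 0.19 = 38.75088 J
Route 2: 2054000 × 0.13 × 0.1 × 0.11 = 2937.22 J
Total at Shrew: 38.75088 + 2937.22 = 2975.97088 J

2976.0 J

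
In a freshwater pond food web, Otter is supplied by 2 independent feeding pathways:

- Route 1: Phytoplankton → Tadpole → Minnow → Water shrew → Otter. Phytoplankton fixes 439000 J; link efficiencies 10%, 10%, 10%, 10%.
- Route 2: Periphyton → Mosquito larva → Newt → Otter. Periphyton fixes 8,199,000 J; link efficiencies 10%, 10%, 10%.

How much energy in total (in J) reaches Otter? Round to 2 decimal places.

Route 1: 439000 × 0.1 × 0.1 × 0.1 × 0.1 = 43.9 J
Route 2: 8199000 × 0.1 × 0.1 × 0.1 = 8199 J
Total at Otter: 43.9 + 8199 = 8242.9 J

8242.90 J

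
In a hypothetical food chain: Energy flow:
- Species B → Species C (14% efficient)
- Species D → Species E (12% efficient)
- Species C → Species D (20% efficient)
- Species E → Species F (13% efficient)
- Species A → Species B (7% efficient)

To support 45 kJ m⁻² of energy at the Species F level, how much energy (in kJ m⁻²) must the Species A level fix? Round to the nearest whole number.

Cumulative transfer efficiency: 0.07 × 0.14 × 0.2 × 0.12 × 0.13 = 0.000030576
Species A energy = 45 / 0.000030576 = 1471743 kJ m⁻²

1471743 kJ m⁻²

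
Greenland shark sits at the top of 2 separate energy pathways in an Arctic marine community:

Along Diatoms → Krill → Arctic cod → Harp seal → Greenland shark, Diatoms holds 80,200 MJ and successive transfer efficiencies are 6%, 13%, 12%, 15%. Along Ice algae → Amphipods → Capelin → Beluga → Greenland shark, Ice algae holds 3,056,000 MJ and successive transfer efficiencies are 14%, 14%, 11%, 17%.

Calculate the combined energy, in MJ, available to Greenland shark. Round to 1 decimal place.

1131.3 MJ

Via Diatoms: 80200 × 0.06 × 0.13 × 0.12 × 0.15 = 11.26008 MJ
Via Ice algae: 3056000 × 0.14 × 0.14 × 0.11 × 0.17 = 1120.08512 MJ
Total at Greenland shark: 11.26008 + 1120.08512 = 1131.3452 MJ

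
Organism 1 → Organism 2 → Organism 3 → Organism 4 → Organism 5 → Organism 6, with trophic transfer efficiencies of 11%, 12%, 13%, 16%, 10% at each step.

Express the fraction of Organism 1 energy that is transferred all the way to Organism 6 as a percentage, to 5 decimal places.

0.00275%

Product of link efficiencies: 0.11 × 0.12 × 0.13 × 0.16 × 0.1 = 0.000027456
As a percentage: 0.000027456 × 100 = 0.00275%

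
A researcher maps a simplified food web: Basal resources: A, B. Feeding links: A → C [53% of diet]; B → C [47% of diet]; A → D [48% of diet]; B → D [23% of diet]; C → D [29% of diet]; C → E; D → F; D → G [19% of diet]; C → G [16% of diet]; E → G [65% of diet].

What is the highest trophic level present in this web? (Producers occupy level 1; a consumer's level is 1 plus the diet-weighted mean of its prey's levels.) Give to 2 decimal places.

C: 1 + (0.53×1 + 0.47×1) = 2
D: 1 + (0.48×1 + 0.23×1 + 0.29×2) = 2.29
E: 1 + 2 = 3
F: 1 + 2.29 = 3.29
G: 1 + (0.19×2.29 + 0.16×2 + 0.65×3) = 3.7051

3.71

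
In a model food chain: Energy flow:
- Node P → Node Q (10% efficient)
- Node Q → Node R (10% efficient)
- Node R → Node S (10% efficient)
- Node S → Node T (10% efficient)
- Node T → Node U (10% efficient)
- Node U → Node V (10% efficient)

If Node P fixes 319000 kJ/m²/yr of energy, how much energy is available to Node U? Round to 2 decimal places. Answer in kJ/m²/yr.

3.19 kJ/m²/yr

Node Q: 319000 × 0.1 = 31900 kJ/m²/yr
Node R: 31900 × 0.1 = 3190 kJ/m²/yr
Node S: 3190 × 0.1 = 319 kJ/m²/yr
Node T: 319 × 0.1 = 31.9 kJ/m²/yr
Node U: 31.9 × 0.1 = 3.19 kJ/m²/yr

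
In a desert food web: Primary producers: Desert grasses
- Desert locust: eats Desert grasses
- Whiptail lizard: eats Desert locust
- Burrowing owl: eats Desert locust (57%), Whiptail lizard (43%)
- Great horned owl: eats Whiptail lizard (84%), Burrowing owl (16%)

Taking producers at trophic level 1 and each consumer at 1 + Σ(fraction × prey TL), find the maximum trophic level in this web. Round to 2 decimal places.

4.07

Desert locust: 1 + 1 = 2
Whiptail lizard: 1 + 2 = 3
Burrowing owl: 1 + (0.57×2 + 0.43×3) = 3.43
Great horned owl: 1 + (0.84×3 + 0.16×3.43) = 4.0688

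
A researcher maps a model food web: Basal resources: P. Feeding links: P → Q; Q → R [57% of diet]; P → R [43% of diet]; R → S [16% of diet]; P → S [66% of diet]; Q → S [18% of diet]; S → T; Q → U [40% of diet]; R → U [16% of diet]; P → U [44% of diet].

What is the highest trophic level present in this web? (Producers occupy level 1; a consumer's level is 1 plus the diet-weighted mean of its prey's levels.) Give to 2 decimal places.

3.43

Q: 1 + 1 = 2
R: 1 + (0.57×2 + 0.43×1) = 2.57
S: 1 + (0.16×2.57 + 0.66×1 + 0.18×2) = 2.4312
T: 1 + 2.4312 = 3.4312
U: 1 + (0.4×2 + 0.16×2.57 + 0.44×1) = 2.6512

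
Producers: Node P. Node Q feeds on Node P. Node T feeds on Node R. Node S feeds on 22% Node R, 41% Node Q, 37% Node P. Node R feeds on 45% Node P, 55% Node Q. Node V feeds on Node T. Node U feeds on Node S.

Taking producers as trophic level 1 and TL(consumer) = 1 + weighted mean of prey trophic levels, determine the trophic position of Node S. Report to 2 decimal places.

Node Q: 1 + 1 = 2
Node R: 1 + (0.45×1 + 0.55×2) = 2.55
Node S: 1 + (0.22×2.55 + 0.41×2 + 0.37×1) = 2.751
Node T: 1 + 2.55 = 3.55
Node U: 1 + 2.751 = 3.751
Node V: 1 + 3.55 = 4.55

2.75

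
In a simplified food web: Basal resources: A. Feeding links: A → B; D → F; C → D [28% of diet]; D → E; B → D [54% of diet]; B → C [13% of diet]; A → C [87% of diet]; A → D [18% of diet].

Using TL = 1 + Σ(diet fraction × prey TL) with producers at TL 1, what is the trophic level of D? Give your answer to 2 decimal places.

B: 1 + 1 = 2
C: 1 + (0.87×1 + 0.13×2) = 2.13
D: 1 + (0.18×1 + 0.54×2 + 0.28×2.13) = 2.8564
E: 1 + 2.8564 = 3.8564
F: 1 + 2.8564 = 3.8564

2.86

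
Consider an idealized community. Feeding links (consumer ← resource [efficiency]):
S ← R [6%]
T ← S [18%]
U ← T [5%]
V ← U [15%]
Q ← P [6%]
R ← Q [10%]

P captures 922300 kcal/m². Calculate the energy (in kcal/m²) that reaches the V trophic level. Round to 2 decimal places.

Q: 922300 × 0.06 = 55338 kcal/m²
R: 55338 × 0.1 = 5533.8 kcal/m²
S: 5533.8 × 0.06 = 332.028 kcal/m²
T: 332.028 × 0.18 = 59.76504 kcal/m²
U: 59.76504 × 0.05 = 2.988252 kcal/m²
V: 2.988252 × 0.15 = 0.4482378 kcal/m²

0.45 kcal/m²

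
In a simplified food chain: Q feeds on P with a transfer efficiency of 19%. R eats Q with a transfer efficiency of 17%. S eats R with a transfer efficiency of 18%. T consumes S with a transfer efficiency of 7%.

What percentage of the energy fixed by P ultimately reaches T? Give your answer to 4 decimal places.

Product of link efficiencies: 0.19 × 0.17 × 0.18 × 0.07 = 0.00040698
As a percentage: 0.00040698 × 100 = 0.0407%

0.0407%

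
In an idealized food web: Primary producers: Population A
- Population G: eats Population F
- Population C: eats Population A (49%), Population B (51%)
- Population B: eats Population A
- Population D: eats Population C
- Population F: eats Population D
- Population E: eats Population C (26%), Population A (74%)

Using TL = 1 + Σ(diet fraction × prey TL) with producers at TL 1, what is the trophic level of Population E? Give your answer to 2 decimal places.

2.39

Population B: 1 + 1 = 2
Population C: 1 + (0.49×1 + 0.51×2) = 2.51
Population D: 1 + 2.51 = 3.51
Population E: 1 + (0.26×2.51 + 0.74×1) = 2.3926
Population F: 1 + 3.51 = 4.51
Population G: 1 + 4.51 = 5.51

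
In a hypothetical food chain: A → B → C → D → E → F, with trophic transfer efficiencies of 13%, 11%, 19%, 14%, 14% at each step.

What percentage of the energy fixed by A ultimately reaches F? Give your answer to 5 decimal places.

0.00533%

Product of link efficiencies: 0.13 × 0.11 × 0.19 × 0.14 × 0.14 = 0.0000532532
As a percentage: 0.0000532532 × 100 = 0.00533%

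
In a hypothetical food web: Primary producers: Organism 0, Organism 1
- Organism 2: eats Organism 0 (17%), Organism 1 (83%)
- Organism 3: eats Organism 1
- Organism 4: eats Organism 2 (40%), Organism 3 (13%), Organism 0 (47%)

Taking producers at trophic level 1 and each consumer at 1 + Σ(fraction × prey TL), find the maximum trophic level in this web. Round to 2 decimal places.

2.53

Organism 2: 1 + (0.17×1 + 0.83×1) = 2
Organism 3: 1 + 1 = 2
Organism 4: 1 + (0.4×2 + 0.13×2 + 0.47×1) = 2.53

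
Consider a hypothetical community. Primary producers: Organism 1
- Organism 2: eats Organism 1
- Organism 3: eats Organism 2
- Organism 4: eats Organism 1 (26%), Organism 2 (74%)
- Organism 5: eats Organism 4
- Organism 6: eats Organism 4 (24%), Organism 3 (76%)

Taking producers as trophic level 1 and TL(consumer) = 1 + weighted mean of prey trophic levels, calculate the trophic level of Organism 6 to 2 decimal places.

3.94

Organism 2: 1 + 1 = 2
Organism 3: 1 + 2 = 3
Organism 4: 1 + (0.26×1 + 0.74×2) = 2.74
Organism 5: 1 + 2.74 = 3.74
Organism 6: 1 + (0.24×2.74 + 0.76×3) = 3.9376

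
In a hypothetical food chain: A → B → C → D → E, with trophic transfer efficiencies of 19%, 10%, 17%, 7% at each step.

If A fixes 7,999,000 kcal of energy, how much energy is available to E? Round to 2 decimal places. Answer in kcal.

1808.57 kcal

B: 7999000 × 0.19 = 1519810 kcal
C: 1519810 × 0.1 = 151981 kcal
D: 151981 × 0.17 = 25836.77 kcal
E: 25836.77 × 0.07 = 1808.5739 kcal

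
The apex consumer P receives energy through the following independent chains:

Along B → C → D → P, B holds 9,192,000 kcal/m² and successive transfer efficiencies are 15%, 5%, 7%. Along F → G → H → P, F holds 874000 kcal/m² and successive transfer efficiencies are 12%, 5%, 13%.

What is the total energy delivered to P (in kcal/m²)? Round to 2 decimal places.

5507.52 kcal/m²

Via B: 9192000 × 0.15 × 0.05 × 0.07 = 4825.8 kcal/m²
Via F: 874000 × 0.12 × 0.05 × 0.13 = 681.72 kcal/m²
Total at P: 4825.8 + 681.72 = 5507.52 kcal/m²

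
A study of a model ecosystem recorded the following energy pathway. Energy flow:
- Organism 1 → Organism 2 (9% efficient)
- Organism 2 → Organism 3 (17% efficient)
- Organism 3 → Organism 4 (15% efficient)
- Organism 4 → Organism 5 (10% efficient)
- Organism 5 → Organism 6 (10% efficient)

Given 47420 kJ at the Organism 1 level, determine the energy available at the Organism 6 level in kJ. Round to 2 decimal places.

Organism 2: 47420 × 0.09 = 4267.8 kJ
Organism 3: 4267.8 × 0.17 = 725.526 kJ
Organism 4: 725.526 × 0.15 = 108.8289 kJ
Organism 5: 108.8289 × 0.1 = 10.88289 kJ
Organism 6: 10.88289 × 0.1 = 1.088289 kJ

1.09 kJ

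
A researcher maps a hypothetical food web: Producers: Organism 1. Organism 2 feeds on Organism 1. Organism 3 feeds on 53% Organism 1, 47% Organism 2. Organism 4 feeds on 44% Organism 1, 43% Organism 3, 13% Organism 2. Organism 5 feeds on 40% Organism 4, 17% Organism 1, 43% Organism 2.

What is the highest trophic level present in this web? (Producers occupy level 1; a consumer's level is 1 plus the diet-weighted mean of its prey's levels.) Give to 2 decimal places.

3.13

Organism 2: 1 + 1 = 2
Organism 3: 1 + (0.53×1 + 0.47×2) = 2.47
Organism 4: 1 + (0.44×1 + 0.43×2.47 + 0.13×2) = 2.7621
Organism 5: 1 + (0.4×2.7621 + 0.17×1 + 0.43×2) = 3.13484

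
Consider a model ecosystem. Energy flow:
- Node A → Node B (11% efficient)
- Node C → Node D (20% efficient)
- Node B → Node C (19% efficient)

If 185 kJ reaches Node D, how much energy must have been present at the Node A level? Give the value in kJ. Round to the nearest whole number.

44258 kJ

Cumulative transfer efficiency: 0.11 × 0.19 × 0.2 = 0.00418
Node A energy = 185 / 0.00418 = 44258 kJ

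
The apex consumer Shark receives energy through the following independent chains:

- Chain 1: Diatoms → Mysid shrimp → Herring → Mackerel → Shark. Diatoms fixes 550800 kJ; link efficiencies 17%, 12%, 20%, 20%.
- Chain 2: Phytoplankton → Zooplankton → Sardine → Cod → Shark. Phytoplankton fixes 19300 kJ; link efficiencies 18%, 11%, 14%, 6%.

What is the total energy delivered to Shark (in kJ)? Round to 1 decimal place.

452.7 kJ

Chain 1: 550800 × 0.17 × 0.12 × 0.2 × 0.2 = 449.4528 kJ
Chain 2: 19300 × 0.18 × 0.11 × 0.14 × 0.06 = 3.209976 kJ
Total at Shark: 449.4528 + 3.209976 = 452.662776 kJ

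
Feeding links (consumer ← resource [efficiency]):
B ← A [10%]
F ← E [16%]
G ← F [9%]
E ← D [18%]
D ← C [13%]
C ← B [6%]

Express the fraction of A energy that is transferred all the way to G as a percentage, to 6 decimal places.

0.000202%

Product of link efficiencies: 0.1 × 0.06 × 0.13 × 0.18 × 0.16 × 0.09 = 0.00000202176
As a percentage: 0.00000202176 × 100 = 0.000202%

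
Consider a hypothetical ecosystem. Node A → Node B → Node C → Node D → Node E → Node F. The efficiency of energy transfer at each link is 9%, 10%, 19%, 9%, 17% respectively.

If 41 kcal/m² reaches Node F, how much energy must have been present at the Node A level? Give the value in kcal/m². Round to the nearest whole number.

Cumulative transfer efficiency: 0.09 × 0.1 × 0.19 × 0.09 × 0.17 = 0.000026163
Node A energy = 41 / 0.000026163 = 1567099 kcal/m²

1567099 kcal/m²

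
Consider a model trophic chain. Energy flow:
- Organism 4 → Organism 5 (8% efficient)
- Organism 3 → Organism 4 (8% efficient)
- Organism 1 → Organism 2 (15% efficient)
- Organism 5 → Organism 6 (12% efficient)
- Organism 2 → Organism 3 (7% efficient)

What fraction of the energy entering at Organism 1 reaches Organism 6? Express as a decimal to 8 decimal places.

Product of link efficiencies: 0.15 × 0.07 × 0.08 × 0.08 × 0.12 = 0.000008064

0.00000806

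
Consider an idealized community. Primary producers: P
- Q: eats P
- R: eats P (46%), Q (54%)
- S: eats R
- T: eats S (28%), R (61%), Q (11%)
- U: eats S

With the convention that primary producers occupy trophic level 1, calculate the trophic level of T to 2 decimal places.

3.76

Q: 1 + 1 = 2
R: 1 + (0.46×1 + 0.54×2) = 2.54
S: 1 + 2.54 = 3.54
T: 1 + (0.28×3.54 + 0.61×2.54 + 0.11×2) = 3.7606
U: 1 + 3.54 = 4.54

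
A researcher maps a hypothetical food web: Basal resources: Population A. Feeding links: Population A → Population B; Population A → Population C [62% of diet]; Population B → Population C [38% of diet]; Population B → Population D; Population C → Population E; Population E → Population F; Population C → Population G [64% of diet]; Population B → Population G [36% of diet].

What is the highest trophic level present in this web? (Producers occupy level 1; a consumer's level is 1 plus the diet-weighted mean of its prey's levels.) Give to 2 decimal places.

Population B: 1 + 1 = 2
Population C: 1 + (0.62×1 + 0.38×2) = 2.38
Population D: 1 + 2 = 3
Population E: 1 + 2.38 = 3.38
Population F: 1 + 3.38 = 4.38
Population G: 1 + (0.64×2.38 + 0.36×2) = 3.2432

4.38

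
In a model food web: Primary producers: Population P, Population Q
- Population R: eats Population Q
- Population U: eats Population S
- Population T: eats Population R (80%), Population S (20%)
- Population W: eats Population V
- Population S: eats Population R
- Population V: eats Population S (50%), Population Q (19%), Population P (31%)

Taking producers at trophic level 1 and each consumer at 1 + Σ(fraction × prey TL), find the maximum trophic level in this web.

4

Population R: 1 + 1 = 2
Population S: 1 + 2 = 3
Population T: 1 + (0.8×2 + 0.2×3) = 3.2
Population U: 1 + 3 = 4
Population V: 1 + (0.5×3 + 0.19×1 + 0.31×1) = 3
Population W: 1 + 3 = 4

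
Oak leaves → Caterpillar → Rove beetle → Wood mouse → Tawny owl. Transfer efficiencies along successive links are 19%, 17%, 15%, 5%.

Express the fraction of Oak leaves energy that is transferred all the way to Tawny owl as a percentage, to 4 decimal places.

0.0242%

Product of link efficiencies: 0.19 × 0.17 × 0.15 × 0.05 = 0.00024225
As a percentage: 0.00024225 × 100 = 0.0242%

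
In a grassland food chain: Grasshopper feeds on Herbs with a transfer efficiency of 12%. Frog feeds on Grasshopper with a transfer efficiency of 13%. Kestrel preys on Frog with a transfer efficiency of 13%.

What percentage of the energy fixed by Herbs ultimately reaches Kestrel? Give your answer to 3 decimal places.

Product of link efficiencies: 0.12 × 0.13 × 0.13 = 0.002028
As a percentage: 0.002028 × 100 = 0.203%

0.203%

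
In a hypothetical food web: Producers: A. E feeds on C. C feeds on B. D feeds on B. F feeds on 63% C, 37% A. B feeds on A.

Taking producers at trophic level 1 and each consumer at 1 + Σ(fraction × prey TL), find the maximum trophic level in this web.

4

B: 1 + 1 = 2
C: 1 + 2 = 3
D: 1 + 2 = 3
E: 1 + 3 = 4
F: 1 + (0.63×3 + 0.37×1) = 3.26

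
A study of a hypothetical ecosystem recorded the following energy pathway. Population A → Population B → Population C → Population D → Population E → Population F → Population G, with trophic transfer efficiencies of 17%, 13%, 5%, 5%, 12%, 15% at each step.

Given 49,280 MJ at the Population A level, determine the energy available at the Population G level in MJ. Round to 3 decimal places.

0.049 MJ

Population B: 49280 × 0.17 = 8377.6 MJ
Population C: 8377.6 × 0.13 = 1089.088 MJ
Population D: 1089.088 × 0.05 = 54.4544 MJ
Population E: 54.4544 × 0.05 = 2.72272 MJ
Population F: 2.72272 × 0.12 = 0.3267264 MJ
Population G: 0.3267264 × 0.15 = 0.04900896 MJ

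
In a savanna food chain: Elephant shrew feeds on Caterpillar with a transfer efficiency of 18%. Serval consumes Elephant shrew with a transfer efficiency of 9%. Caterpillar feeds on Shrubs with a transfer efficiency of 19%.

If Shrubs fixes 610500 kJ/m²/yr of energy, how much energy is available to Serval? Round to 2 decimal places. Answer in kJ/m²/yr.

Caterpillar: 610500 × 0.19 = 115995 kJ/m²/yr
Elephant shrew: 115995 × 0.18 = 20879.1 kJ/m²/yr
Serval: 20879.1 × 0.09 = 1879.119 kJ/m²/yr

1879.12 kJ/m²/yr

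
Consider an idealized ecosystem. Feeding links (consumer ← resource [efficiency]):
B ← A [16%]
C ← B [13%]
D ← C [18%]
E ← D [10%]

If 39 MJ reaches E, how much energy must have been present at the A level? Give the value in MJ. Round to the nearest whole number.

104167 MJ

Cumulative transfer efficiency: 0.16 × 0.13 × 0.18 × 0.1 = 0.0003744
A energy = 39 / 0.0003744 = 104167 MJ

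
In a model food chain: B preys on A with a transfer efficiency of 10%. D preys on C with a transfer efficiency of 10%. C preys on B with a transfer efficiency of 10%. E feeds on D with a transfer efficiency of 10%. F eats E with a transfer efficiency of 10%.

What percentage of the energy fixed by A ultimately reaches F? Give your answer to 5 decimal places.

0.00100%

Product of link efficiencies: 0.1 × 0.1 × 0.1 × 0.1 × 0.1 = 0.00001
As a percentage: 0.00001 × 100 = 0.00100%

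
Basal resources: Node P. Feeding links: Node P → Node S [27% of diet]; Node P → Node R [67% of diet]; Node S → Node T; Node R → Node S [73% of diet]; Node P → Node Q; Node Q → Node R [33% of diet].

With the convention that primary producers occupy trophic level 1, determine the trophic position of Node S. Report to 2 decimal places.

Node Q: 1 + 1 = 2
Node R: 1 + (0.67×1 + 0.33×2) = 2.33
Node S: 1 + (0.27×1 + 0.73×2.33) = 2.9709
Node T: 1 + 2.9709 = 3.9709

2.97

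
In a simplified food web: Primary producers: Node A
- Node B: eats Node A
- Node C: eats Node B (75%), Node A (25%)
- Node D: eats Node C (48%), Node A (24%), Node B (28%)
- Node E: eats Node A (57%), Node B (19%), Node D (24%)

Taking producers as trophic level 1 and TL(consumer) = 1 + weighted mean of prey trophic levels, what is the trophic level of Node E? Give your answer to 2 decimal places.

Node B: 1 + 1 = 2
Node C: 1 + (0.75×2 + 0.25×1) = 2.75
Node D: 1 + (0.48×2.75 + 0.24×1 + 0.28×2) = 3.12
Node E: 1 + (0.57×1 + 0.19×2 + 0.24×3.12) = 2.6988

2.70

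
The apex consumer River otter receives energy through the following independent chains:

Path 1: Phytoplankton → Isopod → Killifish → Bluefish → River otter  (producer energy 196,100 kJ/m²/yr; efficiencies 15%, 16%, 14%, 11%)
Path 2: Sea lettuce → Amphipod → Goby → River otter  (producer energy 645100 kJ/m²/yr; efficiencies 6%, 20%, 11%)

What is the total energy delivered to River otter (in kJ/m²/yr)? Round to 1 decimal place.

Path 1: 196100 × 0.15 × 0.16 × 0.14 × 0.11 = 72.47856 kJ/m²/yr
Path 2: 645100 × 0.06 × 0.2 × 0.11 = 851.532 kJ/m²/yr
Total at River otter: 72.47856 + 851.532 = 924.01056 kJ/m²/yr

924.0 kJ/m²/yr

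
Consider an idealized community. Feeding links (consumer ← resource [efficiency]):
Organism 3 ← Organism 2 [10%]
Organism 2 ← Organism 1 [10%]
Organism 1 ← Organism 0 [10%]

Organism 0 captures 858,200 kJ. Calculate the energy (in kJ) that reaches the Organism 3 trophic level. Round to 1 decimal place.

Organism 1: 858200 × 0.1 = 85820 kJ
Organism 2: 85820 × 0.1 = 8582 kJ
Organism 3: 8582 × 0.1 = 858.2 kJ

858.2 kJ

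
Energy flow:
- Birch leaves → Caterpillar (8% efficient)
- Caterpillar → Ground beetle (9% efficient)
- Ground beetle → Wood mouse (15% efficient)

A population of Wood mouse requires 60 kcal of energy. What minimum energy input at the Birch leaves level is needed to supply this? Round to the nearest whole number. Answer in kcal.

55556 kcal

Cumulative transfer efficiency: 0.08 × 0.09 × 0.15 = 0.00108
Birch leaves energy = 60 / 0.00108 = 55556 kcal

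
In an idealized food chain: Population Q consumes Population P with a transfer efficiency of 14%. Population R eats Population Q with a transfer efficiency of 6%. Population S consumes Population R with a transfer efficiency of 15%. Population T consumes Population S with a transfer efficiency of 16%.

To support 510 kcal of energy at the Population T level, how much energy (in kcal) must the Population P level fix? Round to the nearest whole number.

Cumulative transfer efficiency: 0.14 × 0.06 × 0.15 × 0.16 = 0.0002016
Population P energy = 510 / 0.0002016 = 2529762 kcal

2529762 kcal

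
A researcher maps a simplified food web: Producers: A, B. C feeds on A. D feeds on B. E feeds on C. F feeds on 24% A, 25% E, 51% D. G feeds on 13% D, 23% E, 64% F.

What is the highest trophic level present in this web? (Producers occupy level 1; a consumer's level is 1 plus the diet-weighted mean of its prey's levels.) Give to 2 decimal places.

C: 1 + 1 = 2
D: 1 + 1 = 2
E: 1 + 2 = 3
F: 1 + (0.24×1 + 0.25×3 + 0.51×2) = 3.01
G: 1 + (0.13×2 + 0.23×3 + 0.64×3.01) = 3.8764

3.88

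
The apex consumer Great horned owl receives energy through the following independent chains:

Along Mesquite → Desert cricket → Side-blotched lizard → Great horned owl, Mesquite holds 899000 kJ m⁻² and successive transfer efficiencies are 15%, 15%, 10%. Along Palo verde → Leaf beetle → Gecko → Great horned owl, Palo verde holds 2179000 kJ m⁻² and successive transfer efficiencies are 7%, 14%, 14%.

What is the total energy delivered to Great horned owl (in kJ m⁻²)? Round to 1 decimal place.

Via Mesquite: 899000 × 0.15 × 0.15 × 0.1 = 2022.75 kJ m⁻²
Via Palo verde: 2179000 × 0.07 × 0.14 × 0.14 = 2989.588 kJ m⁻²
Total at Great horned owl: 2022.75 + 2989.588 = 5012.338 kJ m⁻²

5012.3 kJ m⁻²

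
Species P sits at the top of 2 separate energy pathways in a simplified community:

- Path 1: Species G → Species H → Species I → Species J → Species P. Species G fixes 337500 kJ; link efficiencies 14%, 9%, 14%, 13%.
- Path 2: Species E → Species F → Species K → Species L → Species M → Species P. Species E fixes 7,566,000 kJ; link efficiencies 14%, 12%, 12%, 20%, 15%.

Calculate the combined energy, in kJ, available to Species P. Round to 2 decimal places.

534.99 kJ

Path 1: 337500 × 0.14 × 0.09 × 0.14 × 0.13 = 77.3955 kJ
Path 2: 7566000 × 0.14 × 0.12 × 0.12 × 0.2 × 0.15 = 457.59168 kJ
Total at Species P: 77.3955 + 457.59168 = 534.98718 kJ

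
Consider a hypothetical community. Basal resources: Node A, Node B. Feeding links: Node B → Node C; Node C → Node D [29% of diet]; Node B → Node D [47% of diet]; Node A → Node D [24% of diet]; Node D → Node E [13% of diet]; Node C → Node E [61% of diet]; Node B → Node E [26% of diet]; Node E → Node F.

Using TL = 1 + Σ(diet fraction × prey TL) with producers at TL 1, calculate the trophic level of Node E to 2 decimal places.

2.78

Node C: 1 + 1 = 2
Node D: 1 + (0.29×2 + 0.47×1 + 0.24×1) = 2.29
Node E: 1 + (0.13×2.29 + 0.61×2 + 0.26×1) = 2.7777
Node F: 1 + 2.7777 = 3.7777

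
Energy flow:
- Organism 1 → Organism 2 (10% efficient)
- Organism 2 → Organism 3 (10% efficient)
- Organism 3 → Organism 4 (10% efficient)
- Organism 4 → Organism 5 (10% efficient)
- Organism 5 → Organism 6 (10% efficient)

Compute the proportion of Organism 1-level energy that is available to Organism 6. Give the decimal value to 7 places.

Product of link efficiencies: 0.1 × 0.1 × 0.1 × 0.1 × 0.1 = 0.00001

0.0000100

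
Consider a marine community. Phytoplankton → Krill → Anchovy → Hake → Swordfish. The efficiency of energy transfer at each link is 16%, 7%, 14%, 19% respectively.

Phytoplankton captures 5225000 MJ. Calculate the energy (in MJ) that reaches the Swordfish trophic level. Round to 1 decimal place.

Krill: 5225000 × 0.16 = 836000 MJ
Anchovy: 836000 × 0.07 = 58520 MJ
Hake: 58520 × 0.14 = 8192.8 MJ
Swordfish: 8192.8 × 0.19 = 1556.632 MJ

1556.6 MJ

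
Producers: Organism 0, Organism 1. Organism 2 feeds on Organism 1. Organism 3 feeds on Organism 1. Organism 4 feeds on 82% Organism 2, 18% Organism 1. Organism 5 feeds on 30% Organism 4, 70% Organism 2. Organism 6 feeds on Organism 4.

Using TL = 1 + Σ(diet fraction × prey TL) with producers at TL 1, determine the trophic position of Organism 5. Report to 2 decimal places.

Organism 2: 1 + 1 = 2
Organism 3: 1 + 1 = 2
Organism 4: 1 + (0.82×2 + 0.18×1) = 2.82
Organism 5: 1 + (0.3×2.82 + 0.7×2) = 3.246
Organism 6: 1 + 2.82 = 3.82

3.25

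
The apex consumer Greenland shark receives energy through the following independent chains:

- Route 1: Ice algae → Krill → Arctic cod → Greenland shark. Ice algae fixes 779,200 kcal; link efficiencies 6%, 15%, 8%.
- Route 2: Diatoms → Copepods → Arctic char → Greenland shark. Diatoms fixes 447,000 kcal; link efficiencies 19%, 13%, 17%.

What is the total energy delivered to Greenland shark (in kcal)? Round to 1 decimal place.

Route 1: 779200 × 0.06 × 0.15 × 0.08 = 561.024 kcal
Route 2: 447000 × 0.19 × 0.13 × 0.17 = 1876.953 kcal
Total at Greenland shark: 561.024 + 1876.953 = 2437.977 kcal

2438.0 kcal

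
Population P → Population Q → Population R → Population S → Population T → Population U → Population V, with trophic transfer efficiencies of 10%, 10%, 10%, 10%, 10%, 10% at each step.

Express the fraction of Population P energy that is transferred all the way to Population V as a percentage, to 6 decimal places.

0.000100%

Product of link efficiencies: 0.1 × 0.1 × 0.1 × 0.1 × 0.1 × 0.1 = 0.000001
As a percentage: 0.000001 × 100 = 0.000100%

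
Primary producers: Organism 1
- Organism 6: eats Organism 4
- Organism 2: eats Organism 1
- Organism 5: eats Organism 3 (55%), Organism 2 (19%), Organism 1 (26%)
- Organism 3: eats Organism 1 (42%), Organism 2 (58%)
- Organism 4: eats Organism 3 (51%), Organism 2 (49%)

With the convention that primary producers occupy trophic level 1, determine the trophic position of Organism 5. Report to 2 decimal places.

3.06

Organism 2: 1 + 1 = 2
Organism 3: 1 + (0.42×1 + 0.58×2) = 2.58
Organism 4: 1 + (0.51×2.58 + 0.49×2) = 3.2958
Organism 5: 1 + (0.55×2.58 + 0.19×2 + 0.26×1) = 3.059
Organism 6: 1 + 3.2958 = 4.2958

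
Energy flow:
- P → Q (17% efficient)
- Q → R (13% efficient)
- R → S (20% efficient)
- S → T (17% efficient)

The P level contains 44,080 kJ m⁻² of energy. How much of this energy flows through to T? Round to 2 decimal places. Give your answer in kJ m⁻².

33.12 kJ m⁻²

Q: 44080 × 0.17 = 7493.6 kJ m⁻²
R: 7493.6 × 0.13 = 974.168 kJ m⁻²
S: 974.168 × 0.2 = 194.8336 kJ m⁻²
T: 194.8336 × 0.17 = 33.121712 kJ m⁻²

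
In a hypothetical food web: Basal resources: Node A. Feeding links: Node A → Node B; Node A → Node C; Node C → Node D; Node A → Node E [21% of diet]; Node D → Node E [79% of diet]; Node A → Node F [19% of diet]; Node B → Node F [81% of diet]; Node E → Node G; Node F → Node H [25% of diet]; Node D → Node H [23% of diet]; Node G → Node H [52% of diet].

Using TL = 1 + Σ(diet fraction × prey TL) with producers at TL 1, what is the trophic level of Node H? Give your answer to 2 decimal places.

Node B: 1 + 1 = 2
Node C: 1 + 1 = 2
Node D: 1 + 2 = 3
Node E: 1 + (0.21×1 + 0.79×3) = 3.58
Node F: 1 + (0.19×1 + 0.81×2) = 2.81
Node G: 1 + 3.58 = 4.58
Node H: 1 + (0.25×2.81 + 0.23×3 + 0.52×4.58) = 4.7741

4.77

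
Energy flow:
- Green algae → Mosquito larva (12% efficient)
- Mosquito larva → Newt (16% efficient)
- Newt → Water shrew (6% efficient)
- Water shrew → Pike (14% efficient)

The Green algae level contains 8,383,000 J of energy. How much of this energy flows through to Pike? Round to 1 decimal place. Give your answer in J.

1352.0 J

Mosquito larva: 8383000 × 0.12 = 1005960 J
Newt: 1005960 × 0.16 = 160953.6 J
Water shrew: 160953.6 × 0.06 = 9657.216 J
Pike: 9657.216 × 0.14 = 1352.01024 J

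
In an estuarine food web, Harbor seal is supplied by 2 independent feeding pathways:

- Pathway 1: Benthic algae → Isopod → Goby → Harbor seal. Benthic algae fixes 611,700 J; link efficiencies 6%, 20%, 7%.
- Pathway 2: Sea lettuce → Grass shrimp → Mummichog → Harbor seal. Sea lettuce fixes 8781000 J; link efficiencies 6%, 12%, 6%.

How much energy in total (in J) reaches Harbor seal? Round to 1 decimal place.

4307.2 J

Pathway 1: 611700 × 0.06 × 0.2 × 0.07 = 513.828 J
Pathway 2: 8781000 × 0.06 × 0.12 × 0.06 = 3793.392 J
Total at Harbor seal: 513.828 + 3793.392 = 4307.22 J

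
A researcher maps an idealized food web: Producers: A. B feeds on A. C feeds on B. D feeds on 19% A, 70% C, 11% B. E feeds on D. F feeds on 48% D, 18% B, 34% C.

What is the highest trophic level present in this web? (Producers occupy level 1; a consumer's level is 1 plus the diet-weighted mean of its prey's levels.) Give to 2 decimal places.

B: 1 + 1 = 2
C: 1 + 2 = 3
D: 1 + (0.19×1 + 0.7×3 + 0.11×2) = 3.51
E: 1 + 3.51 = 4.51
F: 1 + (0.48×3.51 + 0.18×2 + 0.34×3) = 4.0648

4.51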